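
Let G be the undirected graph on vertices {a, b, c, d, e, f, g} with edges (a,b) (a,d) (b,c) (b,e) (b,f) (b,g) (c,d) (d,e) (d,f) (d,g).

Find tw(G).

A width-2 tree decomposition is:
Bags: B1 = {b, d, e}  B2 = {b, d, g}  B3 = {b, d, f}  B4 = {a, b, d}  B5 = {b, c, d}
Tree: B1–B2, B2–B3, B3–B4, B4–B5
Every bag has size at most 3, so the width is 3 − 1 = 2 and tw(G) ≤ 2. Since d–e–b–g–d is a cycle in G, G is not acyclic. Forests are exactly the graphs of treewidth ≤ 1, so tw(G) ≥ 2. The upper and lower bounds meet at 2, so that is the treewidth.

2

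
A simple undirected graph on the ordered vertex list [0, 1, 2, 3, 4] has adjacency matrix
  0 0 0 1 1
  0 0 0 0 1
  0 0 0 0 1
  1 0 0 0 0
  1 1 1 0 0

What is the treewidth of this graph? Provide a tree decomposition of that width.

Treewidth 1.
One such decomposition:
Bags: B1 = {0, 4}  B2 = {0, 3}  B3 = {2, 4}  B4 = {1, 4}
Tree: B1–B2, B1–B3, B3–B4

Every bag has size at most 2, so the width is 2 − 1 = 1 and tw(G) ≤ 1. G has an edge, so its treewidth is at least 1. Combining the bounds, tw(G) = 1.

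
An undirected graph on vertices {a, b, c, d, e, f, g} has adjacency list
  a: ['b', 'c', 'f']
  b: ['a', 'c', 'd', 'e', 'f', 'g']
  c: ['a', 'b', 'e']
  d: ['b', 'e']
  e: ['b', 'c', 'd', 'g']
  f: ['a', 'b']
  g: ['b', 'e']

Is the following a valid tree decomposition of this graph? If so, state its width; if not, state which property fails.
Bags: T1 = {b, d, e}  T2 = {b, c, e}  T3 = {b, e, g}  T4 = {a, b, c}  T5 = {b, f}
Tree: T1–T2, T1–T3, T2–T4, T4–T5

A tree decomposition must satisfy three properties: every vertex lies in some bag; for every edge, both endpoints lie together in some bag; and for every vertex, the bags containing it form a connected subtree. Here edge (a,f) lies in no bag, so the decomposition is invalid.

No — edge (a,f) lies in no bag.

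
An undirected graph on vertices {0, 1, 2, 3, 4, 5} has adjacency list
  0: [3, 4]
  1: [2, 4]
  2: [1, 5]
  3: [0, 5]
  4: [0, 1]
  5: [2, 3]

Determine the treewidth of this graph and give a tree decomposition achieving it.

Treewidth 2.
One such decomposition:
Bags: B1 = {0, 3, 4}  B2 = {3, 4, 5}  B3 = {2, 4, 5}  B4 = {1, 2, 4}
Tree: B1–B2, B2–B3, B3–B4

The largest bag has 3 vertices, giving width 2; this decomposition certifies tw(G) ≤ 2. The edges 4–0–3–5–2–1–4 form a cycle, so G is not a tree and its treewidth is at least 2. Hence tw(G) = 2 exactly.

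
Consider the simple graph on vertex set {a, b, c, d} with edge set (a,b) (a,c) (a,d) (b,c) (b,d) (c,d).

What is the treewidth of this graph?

3

A width-3 tree decomposition is:
Bags: B1 = {a, b, c, d}
Tree: (single bag)
A single bag containing all 4 vertices is trivially a valid decomposition of width 3. Conversely, {a, b, c, d} is a clique of size 4, and the vertices of any clique must share a bag in every tree decomposition; so some bag has ≥ 4 vertices and tw(G) ≥ 3. Combining the bounds, tw(G) = 3.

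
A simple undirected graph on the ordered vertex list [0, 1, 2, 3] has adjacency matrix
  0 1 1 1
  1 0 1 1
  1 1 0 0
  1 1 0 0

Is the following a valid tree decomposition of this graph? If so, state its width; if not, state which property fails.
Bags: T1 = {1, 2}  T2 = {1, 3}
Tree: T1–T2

No — vertex 0 appears in no bag.

A tree decomposition must satisfy three properties: every vertex lies in some bag; for every edge, both endpoints lie together in some bag; and for every vertex, the bags containing it form a connected subtree. Here vertex 0 appears in no bag, so the decomposition is invalid.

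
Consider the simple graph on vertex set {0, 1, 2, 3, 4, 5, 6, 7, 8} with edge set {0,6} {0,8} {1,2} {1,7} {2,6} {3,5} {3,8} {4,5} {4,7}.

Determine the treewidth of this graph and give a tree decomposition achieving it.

Every bag has size at most 3, so the width is 3 − 1 = 2 and tw(G) ≤ 2. For the lower bound, G contains the cycle 4–7–1–2–6–0–8–3–5–4, so G is not a forest; only forests have treewidth ≤ 1, hence tw(G) ≥ 2. The upper and lower bounds meet at 2, so that is the treewidth.

Treewidth 2.
One optimal decomposition is:
Bags: B1 = {1, 4, 7}  B2 = {1, 2, 4}  B3 = {2, 4, 6}  B4 = {0, 4, 6}  B5 = {0, 4, 8}  B6 = {3, 4, 8}  B7 = {3, 4, 5}
Tree: B1–B2, B2–B3, B3–B4, B4–B5, B5–B6, B6–B7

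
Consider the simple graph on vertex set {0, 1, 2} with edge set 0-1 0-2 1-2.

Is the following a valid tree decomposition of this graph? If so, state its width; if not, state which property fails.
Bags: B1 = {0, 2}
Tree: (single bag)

A tree decomposition must satisfy three properties: every vertex lies in some bag; for every edge, both endpoints lie together in some bag; and for every vertex, the bags containing it form a connected subtree. Here vertex 1 appears in no bag, so the decomposition is invalid.

No — vertex 1 appears in no bag.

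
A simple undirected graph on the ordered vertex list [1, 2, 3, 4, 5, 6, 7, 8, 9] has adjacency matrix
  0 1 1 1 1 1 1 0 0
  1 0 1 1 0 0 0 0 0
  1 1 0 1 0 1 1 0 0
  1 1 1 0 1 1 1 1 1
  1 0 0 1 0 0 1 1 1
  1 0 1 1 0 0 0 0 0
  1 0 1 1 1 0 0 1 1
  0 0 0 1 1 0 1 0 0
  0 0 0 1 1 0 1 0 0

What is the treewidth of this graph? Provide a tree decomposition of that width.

Treewidth 3.
One such decomposition:
Bags: B1 = {4, 5, 7, 8}  B2 = {1, 4, 5, 7}  B3 = {1, 3, 4, 7}  B4 = {1, 2, 3, 4}  B5 = {4, 5, 7, 9}  B6 = {1, 3, 4, 6}
Tree: B1–B2, B2–B3, B3–B4, B2–B5, B4–B6

The largest bag has 4 vertices, giving width 3; this decomposition certifies tw(G) ≤ 3. For the lower bound, the 4 vertices {4, 5, 7, 8} are pairwise adjacent, and any tree decomposition puts a clique entirely inside one bag — forcing width ≥ 3. Combining the bounds, tw(G) = 3.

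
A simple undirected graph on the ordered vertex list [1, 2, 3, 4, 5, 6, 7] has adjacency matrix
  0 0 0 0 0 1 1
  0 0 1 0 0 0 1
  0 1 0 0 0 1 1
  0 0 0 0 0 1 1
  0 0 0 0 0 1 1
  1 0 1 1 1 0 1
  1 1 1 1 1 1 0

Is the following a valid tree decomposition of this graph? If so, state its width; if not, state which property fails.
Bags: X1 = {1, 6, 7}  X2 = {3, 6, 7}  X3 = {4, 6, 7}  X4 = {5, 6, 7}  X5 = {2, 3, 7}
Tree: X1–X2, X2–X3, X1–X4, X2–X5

Yes; width 2.

Every vertex of G appears in some bag (union = {1, 2, 3, 4, 5, 6, 7}); every edge is covered by a bag; and for each vertex v the set of bags containing v is connected in the bag tree. The decomposition is therefore valid. The largest bag has 3 vertices, so the width is 2.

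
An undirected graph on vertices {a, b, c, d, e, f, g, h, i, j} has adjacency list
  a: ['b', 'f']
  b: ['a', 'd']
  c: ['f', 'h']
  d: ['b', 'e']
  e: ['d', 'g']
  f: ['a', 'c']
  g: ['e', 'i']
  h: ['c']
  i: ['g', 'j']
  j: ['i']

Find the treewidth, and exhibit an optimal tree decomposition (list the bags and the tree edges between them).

Treewidth 1.
One optimal decomposition is:
Bags: B1 = {c, h}  B2 = {c, f}  B3 = {a, f}  B4 = {a, b}  B5 = {b, d}  B6 = {d, e}  B7 = {e, g}  B8 = {g, i}  B9 = {i, j}
Tree: B1–B2, B2–B3, B3–B4, B4–B5, B5–B6, B6–B7, B7–B8, B8–B9

Each bag holds 2 vertices, so the decomposition has width 1, which upper-bounds the treewidth. Any graph with an edge has treewidth ≥ 1, and G has the edge h–c. Combining the bounds, tw(G) = 1.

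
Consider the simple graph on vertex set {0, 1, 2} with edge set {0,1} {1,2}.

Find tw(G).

1

A width-1 tree decomposition is:
Bags: B1 = {0, 1}  B2 = {1, 2}
Tree: B1–B2
Every bag has size at most 2, so the width is 2 − 1 = 1 and tw(G) ≤ 1. G has an edge, so its treewidth is at least 1. Therefore the treewidth is 1.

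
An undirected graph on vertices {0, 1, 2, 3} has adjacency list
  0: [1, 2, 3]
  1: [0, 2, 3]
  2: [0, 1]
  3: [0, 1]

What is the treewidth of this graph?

2

A width-2 tree decomposition is:
Bags: B1 = {0, 1, 2}  B2 = {0, 1, 3}
Tree: B1–B2
Every bag has size at most 3, so the width is 3 − 1 = 2 and tw(G) ≤ 2. On the other hand G contains the 3-clique {0, 1, 2}. A clique must lie in a single bag of any decomposition, so no decomposition can have width below 2. Therefore the treewidth is 2.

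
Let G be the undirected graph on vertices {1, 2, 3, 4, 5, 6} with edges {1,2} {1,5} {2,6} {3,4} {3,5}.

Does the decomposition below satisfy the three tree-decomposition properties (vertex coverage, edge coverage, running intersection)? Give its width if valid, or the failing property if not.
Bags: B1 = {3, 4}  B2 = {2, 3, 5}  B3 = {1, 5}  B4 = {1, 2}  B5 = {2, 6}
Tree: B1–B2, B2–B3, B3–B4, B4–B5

A tree decomposition must satisfy three properties: every vertex lies in some bag; for every edge, both endpoints lie together in some bag; and for every vertex, the bags containing it form a connected subtree. Here bags containing vertex 2 are not connected in the tree, so the decomposition is invalid.

No — bags containing vertex 2 are not connected in the tree.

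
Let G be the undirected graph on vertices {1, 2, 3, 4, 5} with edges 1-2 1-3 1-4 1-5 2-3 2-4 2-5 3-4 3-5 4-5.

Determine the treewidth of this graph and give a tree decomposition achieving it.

With just one bag of size 5, the width is 5 − 1 = 4, so tw(G) ≤ 4. On the other hand G contains the 5-clique {1, 2, 3, 4, 5}. A clique must lie in a single bag of any decomposition, so no decomposition can have width below 4. Hence tw(G) = 4 exactly.

Treewidth 4.
One such decomposition:
Bags: B1 = {1, 2, 3, 4, 5}
Tree: (single bag)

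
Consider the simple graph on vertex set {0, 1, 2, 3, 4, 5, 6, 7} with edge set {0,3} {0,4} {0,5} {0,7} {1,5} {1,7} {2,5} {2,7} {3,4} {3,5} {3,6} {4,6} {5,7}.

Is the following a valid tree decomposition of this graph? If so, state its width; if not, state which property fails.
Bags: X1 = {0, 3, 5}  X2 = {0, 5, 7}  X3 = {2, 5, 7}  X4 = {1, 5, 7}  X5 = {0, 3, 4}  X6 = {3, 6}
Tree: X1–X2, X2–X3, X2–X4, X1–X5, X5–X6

No — edge (4,6) lies in no bag.

A tree decomposition must satisfy three properties: every vertex lies in some bag; for every edge, both endpoints lie together in some bag; and for every vertex, the bags containing it form a connected subtree. Here edge (4,6) lies in no bag, so the decomposition is invalid.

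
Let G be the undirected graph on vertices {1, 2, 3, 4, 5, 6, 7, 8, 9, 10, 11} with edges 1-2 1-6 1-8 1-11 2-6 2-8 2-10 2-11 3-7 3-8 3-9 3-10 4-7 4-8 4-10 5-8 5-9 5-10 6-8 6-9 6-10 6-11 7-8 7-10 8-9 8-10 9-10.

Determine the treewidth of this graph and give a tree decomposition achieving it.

Treewidth 3.
One optimal decomposition is:
Bags: B1 = {3, 8, 9, 10}  B2 = {6, 8, 9, 10}  B3 = {2, 6, 8, 10}  B4 = {3, 7, 8, 10}  B5 = {4, 7, 8, 10}  B6 = {5, 8, 9, 10}  B7 = {1, 2, 6, 8}  B8 = {1, 2, 6, 11}
Tree: B1–B2, B2–B3, B1–B4, B4–B5, B1–B6, B3–B7, B7–B8

Each bag holds 4 vertices, so the decomposition has width 3, which upper-bounds the treewidth. Conversely, {1, 2, 6, 8} is a clique of size 4, and the vertices of any clique must share a bag in every tree decomposition; so some bag has ≥ 4 vertices and tw(G) ≥ 3. Therefore the treewidth is 3.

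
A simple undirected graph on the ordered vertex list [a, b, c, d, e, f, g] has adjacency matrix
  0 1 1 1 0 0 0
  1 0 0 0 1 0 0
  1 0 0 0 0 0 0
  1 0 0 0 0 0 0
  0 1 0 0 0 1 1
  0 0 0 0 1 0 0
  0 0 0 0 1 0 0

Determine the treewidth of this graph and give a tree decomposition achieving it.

The largest bag has 2 vertices, giving width 1; this decomposition certifies tw(G) ≤ 1. Any graph with an edge has treewidth ≥ 1, and G has the edge b–a. Hence tw(G) = 1 exactly.

Treewidth 1.
Bags: B1 = {a, b}  B2 = {b, e}  B3 = {e, f}  B4 = {a, c}  B5 = {e, g}  B6 = {a, d}
Tree: B1–B2, B2–B3, B1–B4, B3–B5, B1–B6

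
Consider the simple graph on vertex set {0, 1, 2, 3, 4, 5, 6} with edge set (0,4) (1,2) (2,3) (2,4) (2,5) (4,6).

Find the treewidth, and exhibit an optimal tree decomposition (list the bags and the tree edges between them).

Treewidth 1.
One optimal decomposition is:
Bags: B1 = {2, 3}  B2 = {2, 4}  B3 = {1, 2}  B4 = {2, 5}  B5 = {0, 4}  B6 = {4, 6}
Tree: B1–B2, B2–B3, B1–B4, B2–B5, B2–B6

Every bag has size at most 2, so the width is 2 − 1 = 1 and tw(G) ≤ 1. G has an edge, so its treewidth is at least 1. The upper and lower bounds meet at 1, so that is the treewidth.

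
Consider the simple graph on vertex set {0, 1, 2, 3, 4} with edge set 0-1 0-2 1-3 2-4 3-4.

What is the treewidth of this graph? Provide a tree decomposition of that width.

The largest bag has 3 vertices, giving width 2; this decomposition certifies tw(G) ≤ 2. The edges 4–3–1–0–2–4 form a cycle, so G is not a tree and its treewidth is at least 2. The upper and lower bounds meet at 2, so that is the treewidth.

Treewidth 2.
Bags: B1 = {1, 3, 4}  B2 = {0, 1, 4}  B3 = {0, 2, 4}
Tree: B1–B2, B2–B3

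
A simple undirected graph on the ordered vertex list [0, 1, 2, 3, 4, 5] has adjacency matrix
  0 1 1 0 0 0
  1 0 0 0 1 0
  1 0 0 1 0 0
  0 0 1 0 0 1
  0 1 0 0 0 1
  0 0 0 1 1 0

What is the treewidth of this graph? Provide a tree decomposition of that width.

Every bag has size at most 3, so the width is 3 − 1 = 2 and tw(G) ≤ 2. Since 0–2–3–5–4–1–0 is a cycle in G, G is not acyclic. Forests are exactly the graphs of treewidth ≤ 1, so tw(G) ≥ 2. The upper and lower bounds meet at 2, so that is the treewidth.

Treewidth 2.
Bags: B1 = {0, 2, 3}  B2 = {0, 3, 5}  B3 = {0, 4, 5}  B4 = {0, 1, 4}
Tree: B1–B2, B2–B3, B3–B4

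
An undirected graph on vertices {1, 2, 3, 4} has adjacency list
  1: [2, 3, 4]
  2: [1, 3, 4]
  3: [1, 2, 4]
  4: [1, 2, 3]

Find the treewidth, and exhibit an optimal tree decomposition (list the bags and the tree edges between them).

Treewidth 3.
One optimal decomposition is:
Bags: B1 = {1, 2, 3, 4}
Tree: (single bag)

With just one bag of size 4, the width is 4 − 1 = 3, so tw(G) ≤ 3. Conversely, {1, 2, 3, 4} is a clique of size 4, and the vertices of any clique must share a bag in every tree decomposition; so some bag has ≥ 4 vertices and tw(G) ≥ 3. The upper and lower bounds meet at 3, so that is the treewidth.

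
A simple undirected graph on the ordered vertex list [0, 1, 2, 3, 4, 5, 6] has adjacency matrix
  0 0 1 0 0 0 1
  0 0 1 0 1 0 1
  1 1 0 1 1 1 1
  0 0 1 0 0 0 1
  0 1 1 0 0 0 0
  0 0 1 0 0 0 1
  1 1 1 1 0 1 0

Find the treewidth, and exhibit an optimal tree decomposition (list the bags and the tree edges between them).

Treewidth 2.
One such decomposition:
Bags: B1 = {1, 2, 6}  B2 = {2, 3, 6}  B3 = {0, 2, 6}  B4 = {1, 2, 4}  B5 = {2, 5, 6}
Tree: B1–B2, B2–B3, B1–B4, B2–B5

Each bag holds 3 vertices, so the decomposition has width 2, which upper-bounds the treewidth. Conversely, {1, 2, 4} is a clique of size 3, and the vertices of any clique must share a bag in every tree decomposition; so some bag has ≥ 3 vertices and tw(G) ≥ 2. Hence tw(G) = 2 exactly.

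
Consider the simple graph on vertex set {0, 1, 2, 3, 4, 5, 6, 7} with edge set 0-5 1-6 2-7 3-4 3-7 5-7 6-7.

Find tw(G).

1

A width-1 tree decomposition is:
Bags: B1 = {6, 7}  B2 = {1, 6}  B3 = {3, 7}  B4 = {3, 4}  B5 = {2, 7}  B6 = {5, 7}  B7 = {0, 5}
Tree: B1–B2, B1–B3, B3–B4, B1–B5, B1–B6, B6–B7
Every bag has size at most 2, so the width is 2 − 1 = 1 and tw(G) ≤ 1. Any graph with an edge has treewidth ≥ 1, and G has the edge 6–7. Combining the bounds, tw(G) = 1.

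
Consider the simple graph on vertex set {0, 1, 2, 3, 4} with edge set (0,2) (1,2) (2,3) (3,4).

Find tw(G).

A width-1 tree decomposition is:
Bags: B1 = {0, 2}  B2 = {1, 2}  B3 = {2, 3}  B4 = {3, 4}
Tree: B1–B2, B2–B3, B3–B4
Every bag has size at most 2, so the width is 2 − 1 = 1 and tw(G) ≤ 1. Since G has at least one edge (e.g. 0–2), it is not an edgeless graph, so tw(G) ≥ 1. Therefore the treewidth is 1.

1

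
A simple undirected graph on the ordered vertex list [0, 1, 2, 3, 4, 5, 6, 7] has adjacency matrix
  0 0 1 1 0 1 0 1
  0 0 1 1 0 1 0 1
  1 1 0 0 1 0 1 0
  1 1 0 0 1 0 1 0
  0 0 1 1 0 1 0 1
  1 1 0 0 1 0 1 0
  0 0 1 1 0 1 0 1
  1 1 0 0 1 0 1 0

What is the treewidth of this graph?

A width-4 tree decomposition is:
Bags: B1 = {2, 3, 5, 6, 7}  B2 = {0, 2, 3, 5, 7}  B3 = {2, 3, 4, 5, 7}  B4 = {1, 2, 3, 5, 7}
Tree: B1–B2, B2–B3, B3–B4
The largest bag has 5 vertices, giving width 4; this decomposition certifies tw(G) ≤ 4. For the lower bound: the 5 vertex sets {5,6}, {0,3}, {4,7}, {2}, {1} are disjoint, each induces a connected subgraph, and every pair is joined by at least one edge of G. Contracting each set to a single vertex therefore yields K_{5} as a minor, and since treewidth is minor-monotone, tw(G) ≥ tw(K_{5}) = 4. Combining the bounds, tw(G) = 4.

4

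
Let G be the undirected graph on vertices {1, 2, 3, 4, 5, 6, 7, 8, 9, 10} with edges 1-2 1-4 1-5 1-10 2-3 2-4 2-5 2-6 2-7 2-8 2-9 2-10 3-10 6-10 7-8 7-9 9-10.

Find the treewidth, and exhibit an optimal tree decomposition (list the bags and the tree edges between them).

Treewidth 2.
One optimal decomposition is:
Bags: B1 = {2, 6, 10}  B2 = {2, 9, 10}  B3 = {1, 2, 10}  B4 = {1, 2, 4}  B5 = {2, 3, 10}  B6 = {2, 7, 9}  B7 = {1, 2, 5}  B8 = {2, 7, 8}
Tree: B1–B2, B1–B3, B3–B4, B1–B5, B2–B6, B4–B7, B6–B8

Every bag has size at most 3, so the width is 3 − 1 = 2 and tw(G) ≤ 2. On the other hand G contains the 3-clique {1, 2, 4}. A clique must lie in a single bag of any decomposition, so no decomposition can have width below 2. Therefore the treewidth is 2.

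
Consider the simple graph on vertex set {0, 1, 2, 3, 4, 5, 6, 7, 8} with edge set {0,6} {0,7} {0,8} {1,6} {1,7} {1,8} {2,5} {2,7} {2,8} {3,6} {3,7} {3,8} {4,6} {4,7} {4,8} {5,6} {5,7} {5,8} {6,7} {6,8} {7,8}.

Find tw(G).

3

A width-3 tree decomposition is:
Bags: B1 = {5, 6, 7, 8}  B2 = {3, 6, 7, 8}  B3 = {2, 5, 7, 8}  B4 = {0, 6, 7, 8}  B5 = {4, 6, 7, 8}  B6 = {1, 6, 7, 8}
Tree: B1–B2, B1–B3, B2–B4, B2–B5, B1–B6
Every bag has size at most 4, so the width is 4 − 1 = 3 and tw(G) ≤ 3. On the other hand G contains the 4-clique {2, 5, 7, 8}. A clique must lie in a single bag of any decomposition, so no decomposition can have width below 3. Therefore the treewidth is 3.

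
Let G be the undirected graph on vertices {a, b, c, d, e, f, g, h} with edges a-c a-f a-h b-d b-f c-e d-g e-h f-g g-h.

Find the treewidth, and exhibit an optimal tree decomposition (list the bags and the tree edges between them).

Treewidth 2.
Bags: B1 = {b, d, f}  B2 = {d, f, g}  B3 = {a, f, g}  B4 = {a, g, h}  B5 = {a, c, h}  B6 = {c, e, h}
Tree: B1–B2, B2–B3, B3–B4, B4–B5, B5–B6

The largest bag has 3 vertices, giving width 2; this decomposition certifies tw(G) ≤ 2. The edges b–d–g–f–b form a cycle, so G is not a tree and its treewidth is at least 2. Combining the bounds, tw(G) = 2.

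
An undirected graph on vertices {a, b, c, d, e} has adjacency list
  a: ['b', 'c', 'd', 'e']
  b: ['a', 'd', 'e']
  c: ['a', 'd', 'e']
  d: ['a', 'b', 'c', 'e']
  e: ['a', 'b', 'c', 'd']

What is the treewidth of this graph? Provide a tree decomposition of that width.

The largest bag has 4 vertices, giving width 3; this decomposition certifies tw(G) ≤ 3. Conversely, {a, c, d, e} is a clique of size 4, and the vertices of any clique must share a bag in every tree decomposition; so some bag has ≥ 4 vertices and tw(G) ≥ 3. Therefore the treewidth is 3.

Treewidth 3.
One optimal decomposition is:
Bags: B1 = {a, b, d, e}  B2 = {a, c, d, e}
Tree: B1–B2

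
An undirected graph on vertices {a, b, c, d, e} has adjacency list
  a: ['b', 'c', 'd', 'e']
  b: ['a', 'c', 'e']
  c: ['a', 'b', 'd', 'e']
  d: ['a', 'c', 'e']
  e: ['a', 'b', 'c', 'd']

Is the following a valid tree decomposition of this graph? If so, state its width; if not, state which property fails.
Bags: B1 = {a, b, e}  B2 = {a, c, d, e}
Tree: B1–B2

A tree decomposition must satisfy three properties: every vertex lies in some bag; for every edge, both endpoints lie together in some bag; and for every vertex, the bags containing it form a connected subtree. Here edge (c,b) lies in no bag, so the decomposition is invalid.

No — edge (c,b) lies in no bag.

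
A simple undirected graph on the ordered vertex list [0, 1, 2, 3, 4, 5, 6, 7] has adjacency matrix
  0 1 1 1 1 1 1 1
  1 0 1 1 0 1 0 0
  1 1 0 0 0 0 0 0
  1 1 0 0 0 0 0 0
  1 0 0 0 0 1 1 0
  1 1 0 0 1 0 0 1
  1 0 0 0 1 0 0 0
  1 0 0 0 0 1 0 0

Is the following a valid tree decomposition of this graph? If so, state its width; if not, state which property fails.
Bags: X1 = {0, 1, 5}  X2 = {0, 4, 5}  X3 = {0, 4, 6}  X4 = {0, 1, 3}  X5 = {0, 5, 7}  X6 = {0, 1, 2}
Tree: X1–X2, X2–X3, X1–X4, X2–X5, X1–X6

Checking the three conditions: (i) the bags cover all of {0, 1, 2, 3, 4, 5, 6, 7}; (ii) for each edge, some bag contains both endpoints; (iii) the bags containing any fixed vertex form a subtree. All hold, so the decomposition is valid with width 3 − 1 = 2.

Yes; width 2.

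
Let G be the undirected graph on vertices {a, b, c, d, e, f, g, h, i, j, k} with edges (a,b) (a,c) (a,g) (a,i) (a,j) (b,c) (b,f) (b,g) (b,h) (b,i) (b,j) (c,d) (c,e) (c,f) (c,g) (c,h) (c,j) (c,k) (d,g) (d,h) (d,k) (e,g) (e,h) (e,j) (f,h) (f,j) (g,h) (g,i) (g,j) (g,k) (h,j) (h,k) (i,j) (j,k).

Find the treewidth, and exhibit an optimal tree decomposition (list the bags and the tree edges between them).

Every bag has size at most 5, so the width is 5 − 1 = 4 and tw(G) ≤ 4. For the lower bound, the 5 vertices {c, d, g, h, k} are pairwise adjacent, and any tree decomposition puts a clique entirely inside one bag — forcing width ≥ 4. The upper and lower bounds meet at 4, so that is the treewidth.

Treewidth 4.
Bags: B1 = {c, d, g, h, k}  B2 = {c, g, h, j, k}  B3 = {b, c, g, h, j}  B4 = {a, b, c, g, j}  B5 = {a, b, g, i, j}  B6 = {b, c, f, h, j}  B7 = {c, e, g, h, j}
Tree: B1–B2, B2–B3, B3–B4, B4–B5, B3–B6, B2–B7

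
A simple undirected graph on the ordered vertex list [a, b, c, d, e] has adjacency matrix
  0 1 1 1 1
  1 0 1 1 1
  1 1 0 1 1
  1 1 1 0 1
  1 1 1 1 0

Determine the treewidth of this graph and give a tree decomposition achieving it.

Treewidth 4.
Bags: B1 = {a, b, c, d, e}
Tree: (single bag)

A single bag containing all 5 vertices is trivially a valid decomposition of width 4. For the lower bound, the 5 vertices {a, b, c, d, e} are pairwise adjacent, and any tree decomposition puts a clique entirely inside one bag — forcing width ≥ 4. Therefore the treewidth is 4.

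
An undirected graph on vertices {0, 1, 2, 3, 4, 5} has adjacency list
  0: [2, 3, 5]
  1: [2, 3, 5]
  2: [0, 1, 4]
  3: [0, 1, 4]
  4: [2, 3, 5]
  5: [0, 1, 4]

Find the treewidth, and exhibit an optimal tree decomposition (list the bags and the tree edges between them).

The largest bag has 4 vertices, giving width 3; this decomposition certifies tw(G) ≤ 3. For the lower bound: the 4 vertex sets {3,4}, {1,2}, {0}, {5} are disjoint, each induces a connected subgraph, and every pair is joined by at least one edge of G. Contracting each set to a single vertex therefore yields K_{4} as a minor, and since treewidth is minor-monotone, tw(G) ≥ tw(K_{4}) = 3. Combining the bounds, tw(G) = 3.

Treewidth 3.
One such decomposition:
Bags: B1 = {0, 1, 3, 4}  B2 = {0, 1, 2, 4}  B3 = {0, 1, 4, 5}
Tree: B1–B2, B2–B3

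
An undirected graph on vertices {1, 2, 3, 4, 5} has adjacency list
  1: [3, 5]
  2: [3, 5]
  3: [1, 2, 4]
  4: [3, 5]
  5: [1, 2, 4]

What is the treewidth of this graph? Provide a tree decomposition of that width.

Treewidth 2.
One optimal decomposition is:
Bags: B1 = {1, 3, 5}  B2 = {3, 4, 5}  B3 = {2, 3, 5}
Tree: B1–B2, B2–B3

Every bag has size at most 3, so the width is 3 − 1 = 2 and tw(G) ≤ 2. Since 5–1–3–4–5 is a cycle in G, G is not acyclic. Forests are exactly the graphs of treewidth ≤ 1, so tw(G) ≥ 2. Hence tw(G) = 2 exactly.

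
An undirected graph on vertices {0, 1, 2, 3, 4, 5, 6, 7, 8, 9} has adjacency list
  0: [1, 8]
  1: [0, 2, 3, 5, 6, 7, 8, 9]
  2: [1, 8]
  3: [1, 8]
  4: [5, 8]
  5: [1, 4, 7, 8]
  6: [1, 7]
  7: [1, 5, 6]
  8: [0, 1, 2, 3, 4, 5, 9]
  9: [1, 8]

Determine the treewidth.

A width-2 tree decomposition is:
Bags: B1 = {1, 5, 8}  B2 = {1, 3, 8}  B3 = {1, 5, 7}  B4 = {0, 1, 8}  B5 = {1, 8, 9}  B6 = {1, 2, 8}  B7 = {4, 5, 8}  B8 = {1, 6, 7}
Tree: B1–B2, B1–B3, B1–B4, B2–B5, B2–B6, B1–B7, B3–B8
Every bag has size at most 3, so the width is 3 − 1 = 2 and tw(G) ≤ 2. For the lower bound, the 3 vertices {0, 1, 8} are pairwise adjacent, and any tree decomposition puts a clique entirely inside one bag — forcing width ≥ 2. Therefore the treewidth is 2.

2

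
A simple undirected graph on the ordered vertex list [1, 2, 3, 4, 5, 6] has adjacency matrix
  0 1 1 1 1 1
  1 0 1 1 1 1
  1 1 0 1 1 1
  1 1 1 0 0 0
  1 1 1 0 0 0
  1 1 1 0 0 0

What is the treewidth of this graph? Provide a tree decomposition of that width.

Treewidth 3.
One optimal decomposition is:
Bags: B1 = {1, 2, 3, 5}  B2 = {1, 2, 3, 6}  B3 = {1, 2, 3, 4}
Tree: B1–B2, B1–B3

The largest bag has 4 vertices, giving width 3; this decomposition certifies tw(G) ≤ 3. Conversely, {1, 2, 3, 4} is a clique of size 4, and the vertices of any clique must share a bag in every tree decomposition; so some bag has ≥ 4 vertices and tw(G) ≥ 3. Combining the bounds, tw(G) = 3.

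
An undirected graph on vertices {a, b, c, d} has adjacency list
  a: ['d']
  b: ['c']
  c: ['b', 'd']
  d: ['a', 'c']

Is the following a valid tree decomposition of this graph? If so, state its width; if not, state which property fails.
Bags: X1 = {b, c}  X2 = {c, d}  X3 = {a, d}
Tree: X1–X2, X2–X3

Checking the three conditions: (i) the bags cover all of {a, b, c, d}; (ii) for each edge, some bag contains both endpoints; (iii) the bags containing any fixed vertex form a subtree. All hold, so the decomposition is valid with width 2 − 1 = 1.

Yes; width 1.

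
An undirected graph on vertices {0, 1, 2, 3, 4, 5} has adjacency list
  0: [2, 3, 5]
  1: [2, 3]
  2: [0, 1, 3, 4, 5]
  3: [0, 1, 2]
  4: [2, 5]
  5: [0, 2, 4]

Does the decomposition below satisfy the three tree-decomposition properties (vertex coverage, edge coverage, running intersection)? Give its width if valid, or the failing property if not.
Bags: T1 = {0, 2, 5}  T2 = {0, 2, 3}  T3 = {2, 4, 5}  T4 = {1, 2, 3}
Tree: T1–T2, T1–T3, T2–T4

Checking the three conditions: (i) the bags cover all of {0, 1, 2, 3, 4, 5}; (ii) for each edge, some bag contains both endpoints; (iii) the bags containing any fixed vertex form a subtree. All hold, so the decomposition is valid with width 3 − 1 = 2.

Yes; width 2.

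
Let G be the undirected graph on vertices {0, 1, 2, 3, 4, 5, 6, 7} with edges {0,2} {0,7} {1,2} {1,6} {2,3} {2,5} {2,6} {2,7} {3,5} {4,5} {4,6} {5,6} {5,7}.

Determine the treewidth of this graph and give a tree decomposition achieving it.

Treewidth 2.
One such decomposition:
Bags: B1 = {2, 5, 7}  B2 = {2, 5, 6}  B3 = {1, 2, 6}  B4 = {4, 5, 6}  B5 = {2, 3, 5}  B6 = {0, 2, 7}
Tree: B1–B2, B2–B3, B2–B4, B2–B5, B1–B6

Every bag has size at most 3, so the width is 3 − 1 = 2 and tw(G) ≤ 2. On the other hand G contains the 3-clique {0, 2, 7}. A clique must lie in a single bag of any decomposition, so no decomposition can have width below 2. Therefore the treewidth is 2.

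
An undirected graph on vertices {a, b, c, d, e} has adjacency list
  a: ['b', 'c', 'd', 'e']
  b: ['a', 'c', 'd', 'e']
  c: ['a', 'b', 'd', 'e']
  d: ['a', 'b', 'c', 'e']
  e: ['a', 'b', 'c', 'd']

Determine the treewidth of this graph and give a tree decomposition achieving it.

Treewidth 4.
One such decomposition:
Bags: B1 = {a, b, c, d, e}
Tree: (single bag)

A single bag containing all 5 vertices is trivially a valid decomposition of width 4. Conversely, {a, b, c, d, e} is a clique of size 5, and the vertices of any clique must share a bag in every tree decomposition; so some bag has ≥ 5 vertices and tw(G) ≥ 4. Combining the bounds, tw(G) = 4.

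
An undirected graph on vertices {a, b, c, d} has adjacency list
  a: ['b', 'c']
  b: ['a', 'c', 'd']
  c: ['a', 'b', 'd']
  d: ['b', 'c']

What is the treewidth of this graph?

A width-2 tree decomposition is:
Bags: B1 = {a, b, c}  B2 = {b, c, d}
Tree: B1–B2
Every bag has size at most 3, so the width is 3 − 1 = 2 and tw(G) ≤ 2. On the other hand G contains the 3-clique {b, c, d}. A clique must lie in a single bag of any decomposition, so no decomposition can have width below 2. Hence tw(G) = 2 exactly.

2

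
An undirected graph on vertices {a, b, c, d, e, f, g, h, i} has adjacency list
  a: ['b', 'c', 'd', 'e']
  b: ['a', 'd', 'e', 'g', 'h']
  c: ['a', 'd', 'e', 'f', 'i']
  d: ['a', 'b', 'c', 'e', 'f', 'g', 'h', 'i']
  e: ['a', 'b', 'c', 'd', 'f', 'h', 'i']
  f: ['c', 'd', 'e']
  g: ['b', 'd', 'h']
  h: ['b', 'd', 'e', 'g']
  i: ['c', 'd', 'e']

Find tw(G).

3

A width-3 tree decomposition is:
Bags: B1 = {a, c, d, e}  B2 = {c, d, e, i}  B3 = {a, b, d, e}  B4 = {b, d, e, h}  B5 = {b, d, g, h}  B6 = {c, d, e, f}
Tree: B1–B2, B1–B3, B3–B4, B4–B5, B1–B6
The largest bag has 4 vertices, giving width 3; this decomposition certifies tw(G) ≤ 3. On the other hand G contains the 4-clique {b, d, g, h}. A clique must lie in a single bag of any decomposition, so no decomposition can have width below 3. The upper and lower bounds meet at 3, so that is the treewidth.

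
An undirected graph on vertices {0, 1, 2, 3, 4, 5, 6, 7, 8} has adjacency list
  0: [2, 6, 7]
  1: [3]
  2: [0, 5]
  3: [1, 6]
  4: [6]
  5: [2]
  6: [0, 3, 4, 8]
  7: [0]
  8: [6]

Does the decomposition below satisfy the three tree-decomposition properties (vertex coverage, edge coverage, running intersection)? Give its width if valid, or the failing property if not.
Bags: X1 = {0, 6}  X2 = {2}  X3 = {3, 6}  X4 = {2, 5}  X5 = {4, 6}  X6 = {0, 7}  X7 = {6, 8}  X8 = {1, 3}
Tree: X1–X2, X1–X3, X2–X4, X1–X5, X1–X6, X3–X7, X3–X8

A tree decomposition must satisfy three properties: every vertex lies in some bag; for every edge, both endpoints lie together in some bag; and for every vertex, the bags containing it form a connected subtree. Here edge (0,2) lies in no bag, so the decomposition is invalid.

No — edge (0,2) lies in no bag.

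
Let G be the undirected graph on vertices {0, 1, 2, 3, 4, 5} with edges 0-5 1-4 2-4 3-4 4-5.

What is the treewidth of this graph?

1

A width-1 tree decomposition is:
Bags: B1 = {2, 4}  B2 = {4, 5}  B3 = {3, 4}  B4 = {0, 5}  B5 = {1, 4}
Tree: B1–B2, B2–B3, B2–B4, B1–B5
Every bag has size at most 2, so the width is 2 − 1 = 1 and tw(G) ≤ 1. G has an edge, so its treewidth is at least 1. Therefore the treewidth is 1.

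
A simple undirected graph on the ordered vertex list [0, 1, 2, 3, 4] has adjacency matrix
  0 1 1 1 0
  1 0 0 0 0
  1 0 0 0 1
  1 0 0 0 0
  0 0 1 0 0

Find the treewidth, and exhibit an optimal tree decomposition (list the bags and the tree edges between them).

Every bag has size at most 2, so the width is 2 − 1 = 1 and tw(G) ≤ 1. Any graph with an edge has treewidth ≥ 1, and G has the edge 4–2. The upper and lower bounds meet at 1, so that is the treewidth.

Treewidth 1.
One such decomposition:
Bags: B1 = {2, 4}  B2 = {0, 2}  B3 = {0, 1}  B4 = {0, 3}
Tree: B1–B2, B2–B3, B3–B4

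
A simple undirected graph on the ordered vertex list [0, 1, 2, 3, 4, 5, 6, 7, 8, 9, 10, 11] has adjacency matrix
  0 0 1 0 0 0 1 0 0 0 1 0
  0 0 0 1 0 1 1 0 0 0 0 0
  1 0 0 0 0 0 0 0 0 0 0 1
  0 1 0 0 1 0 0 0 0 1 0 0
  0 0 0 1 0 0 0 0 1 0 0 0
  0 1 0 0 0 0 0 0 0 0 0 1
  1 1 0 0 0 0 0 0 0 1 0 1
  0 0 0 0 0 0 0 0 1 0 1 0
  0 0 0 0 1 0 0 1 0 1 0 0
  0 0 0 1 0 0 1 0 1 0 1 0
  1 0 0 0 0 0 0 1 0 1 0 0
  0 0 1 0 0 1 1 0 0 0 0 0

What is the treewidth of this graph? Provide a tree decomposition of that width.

The largest bag has 4 vertices, giving width 3; this decomposition certifies tw(G) ≤ 3. For the lower bound: the 4 vertex sets {2,5,11}, {1}, {6}, {0,3,9,10} are disjoint, each induces a connected subgraph, and every pair is joined by at least one edge of G. Contracting each set to a single vertex therefore yields K_{4} as a minor, and since treewidth is minor-monotone, tw(G) ≥ tw(K_{4}) = 3. Combining the bounds, tw(G) = 3.

Treewidth 3.
One optimal decomposition is:
Bags: B1 = {1, 2, 5, 11}  B2 = {1, 2, 6, 11}  B3 = {0, 1, 2, 6}  B4 = {0, 1, 3, 6}  B5 = {0, 3, 6, 9}  B6 = {0, 3, 9, 10}  B7 = {3, 4, 9, 10}  B8 = {4, 8, 9, 10}  B9 = {4, 7, 8, 10}
Tree: B1–B2, B2–B3, B3–B4, B4–B5, B5–B6, B6–B7, B7–B8, B8–B9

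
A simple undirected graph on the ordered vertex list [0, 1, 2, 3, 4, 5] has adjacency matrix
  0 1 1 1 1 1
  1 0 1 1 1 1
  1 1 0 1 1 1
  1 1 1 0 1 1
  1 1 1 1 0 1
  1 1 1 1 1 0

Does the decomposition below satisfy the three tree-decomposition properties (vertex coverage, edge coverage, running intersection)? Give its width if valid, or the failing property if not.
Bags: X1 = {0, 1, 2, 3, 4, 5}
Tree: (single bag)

Yes; width 5.

Every vertex of G appears in some bag (union = {0, 1, 2, 3, 4, 5}); every edge is covered by a bag; and for each vertex v the set of bags containing v is connected in the bag tree. The decomposition is therefore valid. The largest bag has 6 vertices, so the width is 5.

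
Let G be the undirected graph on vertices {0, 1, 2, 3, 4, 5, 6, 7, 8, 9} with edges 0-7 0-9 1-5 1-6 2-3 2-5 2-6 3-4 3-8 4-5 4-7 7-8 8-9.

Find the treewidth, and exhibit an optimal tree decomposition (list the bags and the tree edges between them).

Each bag holds 3 vertices, so the decomposition has width 2, which upper-bounds the treewidth. For the lower bound, G contains the cycle 1–6–2–5–1, so G is not a forest; only forests have treewidth ≤ 1, hence tw(G) ≥ 2. The upper and lower bounds meet at 2, so that is the treewidth.

Treewidth 2.
One optimal decomposition is:
Bags: B1 = {1, 5, 6}  B2 = {2, 5, 6}  B3 = {2, 4, 5}  B4 = {2, 3, 4}  B5 = {3, 4, 7}  B6 = {3, 7, 8}  B7 = {0, 7, 8}  B8 = {0, 8, 9}
Tree: B1–B2, B2–B3, B3–B4, B4–B5, B5–B6, B6–B7, B7–B8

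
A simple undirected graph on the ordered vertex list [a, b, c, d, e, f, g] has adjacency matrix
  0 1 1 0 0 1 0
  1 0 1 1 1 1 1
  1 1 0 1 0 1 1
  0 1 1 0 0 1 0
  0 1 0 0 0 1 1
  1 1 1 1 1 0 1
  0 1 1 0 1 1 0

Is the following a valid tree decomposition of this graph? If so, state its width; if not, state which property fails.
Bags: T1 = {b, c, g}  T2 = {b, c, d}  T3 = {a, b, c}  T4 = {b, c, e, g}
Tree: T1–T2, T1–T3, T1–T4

No — vertex f appears in no bag.

A tree decomposition must satisfy three properties: every vertex lies in some bag; for every edge, both endpoints lie together in some bag; and for every vertex, the bags containing it form a connected subtree. Here vertex f appears in no bag, so the decomposition is invalid.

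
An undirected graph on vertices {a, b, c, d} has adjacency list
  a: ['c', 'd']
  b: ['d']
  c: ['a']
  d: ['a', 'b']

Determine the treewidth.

A width-1 tree decomposition is:
Bags: B1 = {b, d}  B2 = {a, d}  B3 = {a, c}
Tree: B1–B2, B2–B3
Each bag holds 2 vertices, so the decomposition has width 1, which upper-bounds the treewidth. G has an edge, so its treewidth is at least 1. Hence tw(G) = 1 exactly.

1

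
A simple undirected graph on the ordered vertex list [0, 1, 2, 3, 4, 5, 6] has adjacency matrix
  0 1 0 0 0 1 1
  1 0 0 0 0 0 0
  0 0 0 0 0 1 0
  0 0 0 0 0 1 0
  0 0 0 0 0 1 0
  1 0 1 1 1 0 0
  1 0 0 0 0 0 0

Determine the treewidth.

1

A width-1 tree decomposition is:
Bags: B1 = {3, 5}  B2 = {2, 5}  B3 = {4, 5}  B4 = {0, 5}  B5 = {0, 1}  B6 = {0, 6}
Tree: B1–B2, B1–B3, B1–B4, B4–B5, B5–B6
The largest bag has 2 vertices, giving width 1; this decomposition certifies tw(G) ≤ 1. Any graph with an edge has treewidth ≥ 1, and G has the edge 3–5. Combining the bounds, tw(G) = 1.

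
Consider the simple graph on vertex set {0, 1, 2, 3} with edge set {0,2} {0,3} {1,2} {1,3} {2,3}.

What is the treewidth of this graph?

A width-2 tree decomposition is:
Bags: B1 = {0, 2, 3}  B2 = {1, 2, 3}
Tree: B1–B2
The largest bag has 3 vertices, giving width 2; this decomposition certifies tw(G) ≤ 2. For the lower bound, the 3 vertices {0, 2, 3} are pairwise adjacent, and any tree decomposition puts a clique entirely inside one bag — forcing width ≥ 2. Combining the bounds, tw(G) = 2.

2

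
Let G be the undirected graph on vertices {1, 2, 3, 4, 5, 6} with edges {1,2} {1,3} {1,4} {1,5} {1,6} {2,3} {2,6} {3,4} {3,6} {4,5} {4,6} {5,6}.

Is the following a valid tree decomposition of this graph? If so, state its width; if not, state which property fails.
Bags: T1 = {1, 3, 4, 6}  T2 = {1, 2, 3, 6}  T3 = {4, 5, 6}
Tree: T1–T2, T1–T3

No — edge (1,5) lies in no bag.

A tree decomposition must satisfy three properties: every vertex lies in some bag; for every edge, both endpoints lie together in some bag; and for every vertex, the bags containing it form a connected subtree. Here edge (1,5) lies in no bag, so the decomposition is invalid.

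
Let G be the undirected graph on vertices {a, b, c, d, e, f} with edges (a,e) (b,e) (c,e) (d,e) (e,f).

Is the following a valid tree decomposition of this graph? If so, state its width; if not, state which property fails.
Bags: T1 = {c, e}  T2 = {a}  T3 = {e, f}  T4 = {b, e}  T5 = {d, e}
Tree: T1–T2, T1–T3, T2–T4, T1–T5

No — edge (e,a) lies in no bag.

A tree decomposition must satisfy three properties: every vertex lies in some bag; for every edge, both endpoints lie together in some bag; and for every vertex, the bags containing it form a connected subtree. Here edge (e,a) lies in no bag, so the decomposition is invalid.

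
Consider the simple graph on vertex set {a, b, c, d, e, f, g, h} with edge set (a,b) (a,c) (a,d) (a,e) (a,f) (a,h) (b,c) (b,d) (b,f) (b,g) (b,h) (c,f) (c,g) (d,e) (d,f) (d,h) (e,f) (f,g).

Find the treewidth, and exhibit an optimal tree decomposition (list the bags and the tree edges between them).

Each bag holds 4 vertices, so the decomposition has width 3, which upper-bounds the treewidth. On the other hand G contains the 4-clique {a, b, d, h}. A clique must lie in a single bag of any decomposition, so no decomposition can have width below 3. The upper and lower bounds meet at 3, so that is the treewidth.

Treewidth 3.
Bags: B1 = {a, b, d, f}  B2 = {a, b, c, f}  B3 = {a, d, e, f}  B4 = {a, b, d, h}  B5 = {b, c, f, g}
Tree: B1–B2, B1–B3, B1–B4, B2–B5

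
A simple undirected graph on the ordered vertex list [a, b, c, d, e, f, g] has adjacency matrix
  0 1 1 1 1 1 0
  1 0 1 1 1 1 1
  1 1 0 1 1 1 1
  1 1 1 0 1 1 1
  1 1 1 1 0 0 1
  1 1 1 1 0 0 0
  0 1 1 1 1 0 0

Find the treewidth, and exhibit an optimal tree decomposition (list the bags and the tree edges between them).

Treewidth 4.
One optimal decomposition is:
Bags: B1 = {a, b, c, d, f}  B2 = {a, b, c, d, e}  B3 = {b, c, d, e, g}
Tree: B1–B2, B2–B3

Every bag has size at most 5, so the width is 5 − 1 = 4 and tw(G) ≤ 4. For the lower bound, the 5 vertices {b, c, d, e, g} are pairwise adjacent, and any tree decomposition puts a clique entirely inside one bag — forcing width ≥ 4. The upper and lower bounds meet at 4, so that is the treewidth.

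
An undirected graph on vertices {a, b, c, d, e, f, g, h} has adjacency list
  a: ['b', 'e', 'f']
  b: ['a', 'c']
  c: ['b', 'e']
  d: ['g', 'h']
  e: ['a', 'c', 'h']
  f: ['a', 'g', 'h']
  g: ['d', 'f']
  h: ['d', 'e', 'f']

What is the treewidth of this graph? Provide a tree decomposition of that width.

Treewidth 2.
Bags: B1 = {d, g, h}  B2 = {f, g, h}  B3 = {e, f, h}  B4 = {a, e, f}  B5 = {a, c, e}  B6 = {a, b, c}
Tree: B1–B2, B2–B3, B3–B4, B4–B5, B5–B6

Every bag has size at most 3, so the width is 3 − 1 = 2 and tw(G) ≤ 2. For the lower bound, G contains the cycle d–g–f–h–d, so G is not a forest; only forests have treewidth ≤ 1, hence tw(G) ≥ 2. Therefore the treewidth is 2.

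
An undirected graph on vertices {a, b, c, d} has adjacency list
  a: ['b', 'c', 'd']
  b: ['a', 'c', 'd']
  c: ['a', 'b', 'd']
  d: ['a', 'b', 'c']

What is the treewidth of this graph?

3

A width-3 tree decomposition is:
Bags: B1 = {a, b, c, d}
Tree: (single bag)
A single bag containing all 4 vertices is trivially a valid decomposition of width 3. Conversely, {a, b, c, d} is a clique of size 4, and the vertices of any clique must share a bag in every tree decomposition; so some bag has ≥ 4 vertices and tw(G) ≥ 3. Therefore the treewidth is 3.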